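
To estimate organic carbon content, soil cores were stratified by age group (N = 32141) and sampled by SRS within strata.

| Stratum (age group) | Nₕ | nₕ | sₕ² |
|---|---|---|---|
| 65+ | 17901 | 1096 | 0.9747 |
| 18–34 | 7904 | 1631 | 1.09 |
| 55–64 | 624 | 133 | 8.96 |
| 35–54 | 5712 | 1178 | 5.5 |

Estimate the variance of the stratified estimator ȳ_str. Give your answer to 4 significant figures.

Var(ȳ_str) = Σₕ Wₕ²(1 − fₕ)sₕ²/nₕ with Wₕ = Nₕ/N, N = 32141.
65+: Wₕ = 0.55695218; term = 0.55695218²·(1 − 0.06122563)·0.9747/1096 = 2.5897477 × 10^-4.
18–34: Wₕ = 0.24591643; term = 0.24591643²·(1 − 0.20635121)·1.09/1631 = 3.2075688 × 10^-5.
55–64: Wₕ = 0.01941446; term = 0.01941446²·(1 − 0.21314103)·8.96/133 = 1.9980377 × 10^-5.
35–54: Wₕ = 0.17771693; term = 0.17771693²·(1 − 0.20623249)·5.5/1178 = 1.1704917 × 10^-4.
Sum = 4.2808001 × 10^-4.

4.281 × 10^-4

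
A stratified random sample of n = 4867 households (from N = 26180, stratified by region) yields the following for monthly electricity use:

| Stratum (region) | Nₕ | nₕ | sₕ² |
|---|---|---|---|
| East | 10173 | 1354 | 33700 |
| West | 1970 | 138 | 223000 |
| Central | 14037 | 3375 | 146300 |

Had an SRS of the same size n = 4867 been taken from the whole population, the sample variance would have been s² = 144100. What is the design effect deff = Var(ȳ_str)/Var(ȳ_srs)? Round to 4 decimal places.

0.8809

Var(ȳ_str) = Σ Wₕ²(1−fₕ)sₕ²/nₕ with Wₕ = Nₕ/26180:
  East: (10173/26180)²·(1−1354/10173)·33700/1354 = 3.2579194
  West: (1970/26180)²·(1−138/1970)·223000/138 = 8.5089934
  Central: (14037/26180)²·(1−3375/14037)·146300/3375 = 9.4655149
  → Var(ȳ_str) = 21.232428.
Var(ȳ_srs) = (1 − 4867/26180)·144100/4867 = 24.103359.
deff = 21.232428 / 24.103359 = 0.8809.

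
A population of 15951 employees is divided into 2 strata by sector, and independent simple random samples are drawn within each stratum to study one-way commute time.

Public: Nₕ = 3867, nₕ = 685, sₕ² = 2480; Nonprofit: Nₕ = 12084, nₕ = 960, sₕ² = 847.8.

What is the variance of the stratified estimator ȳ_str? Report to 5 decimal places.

0.64166

Var(ȳ_str) = Σₕ Wₕ²(1 − fₕ)sₕ²/nₕ with Wₕ = Nₕ/N, N = 15951.
Public: Wₕ = 0.24242994; term = 0.24242994²·(1 − 0.17713990)·2480/685 = 0.17508931.
Nonprofit: Wₕ = 0.75757006; term = 0.75757006²·(1 − 0.07944389)·847.8/960 = 0.46657133.
Sum = 0.64166064.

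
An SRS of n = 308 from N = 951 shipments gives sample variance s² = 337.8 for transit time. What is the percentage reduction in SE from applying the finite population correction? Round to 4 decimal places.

f = n/N = 308/951 = 0.32386961.
SE_no-fpc = √(s²/n) = 1.0472599; SE_fpc = √((1−f)s²/n) = 0.86113193.
Ratio = √(1−f) = 0.82227148. Reduction = 100·(1 − 0.82227148) = 17.7729%.

17.7729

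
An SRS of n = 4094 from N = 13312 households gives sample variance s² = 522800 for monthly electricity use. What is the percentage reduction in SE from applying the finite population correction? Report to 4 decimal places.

f = n/N = 4094/13312 = 0.30754207.
SE_no-fpc = √(s²/n) = 11.300401; SE_fpc = √((1−f)s²/n) = 9.4035225.
Ratio = √(1−f) = 0.83214057. Reduction = 100·(1 − 0.83214057) = 16.7859%.

16.7859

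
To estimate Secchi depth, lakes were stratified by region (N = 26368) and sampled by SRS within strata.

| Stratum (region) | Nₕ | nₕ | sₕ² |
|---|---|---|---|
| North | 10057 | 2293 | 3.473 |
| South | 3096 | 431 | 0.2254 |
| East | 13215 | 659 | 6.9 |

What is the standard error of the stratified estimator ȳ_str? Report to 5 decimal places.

0.05172

Var(ȳ_str) = Σₕ Wₕ²(1 − fₕ)sₕ²/nₕ with Wₕ = Nₕ/N, N = 26368.
North: Wₕ = 0.38140928; term = 0.38140928²·(1 − 0.22800040)·3.473/2293 = 1.7009844 × 10^-4.
South: Wₕ = 0.11741505; term = 0.11741505²·(1 − 0.13921189)·0.2254/431 = 6.2061237 × 10^-6.
East: Wₕ = 0.50117567; term = 0.50117567²·(1 − 0.04986757)·6.9/659 = 0.0024987786.
Sum = 0.0026750832.
SE = √(0.0026750832) = 0.05172.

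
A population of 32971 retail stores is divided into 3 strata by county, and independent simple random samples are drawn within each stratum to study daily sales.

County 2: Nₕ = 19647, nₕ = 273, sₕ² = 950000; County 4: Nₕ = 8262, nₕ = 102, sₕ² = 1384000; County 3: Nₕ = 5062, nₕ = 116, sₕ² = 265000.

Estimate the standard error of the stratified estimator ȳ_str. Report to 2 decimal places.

45.96

Var(ȳ_str) = Σₕ Wₕ²(1 − fₕ)sₕ²/nₕ with Wₕ = Nₕ/N, N = 32971.
County 2: Wₕ = 0.59588729; term = 0.59588729²·(1 − 0.01389525)·950000/273 = 1218.4628.
County 4: Wₕ = 0.25058385; term = 0.25058385²·(1 − 0.01234568)·1384000/102 = 841.48626.
County 3: Wₕ = 0.15352886; term = 0.15352886²·(1 − 0.02291584)·265000/116 = 52.613828.
Sum = 2112.5629.
SE = √(2112.5629) = 45.96.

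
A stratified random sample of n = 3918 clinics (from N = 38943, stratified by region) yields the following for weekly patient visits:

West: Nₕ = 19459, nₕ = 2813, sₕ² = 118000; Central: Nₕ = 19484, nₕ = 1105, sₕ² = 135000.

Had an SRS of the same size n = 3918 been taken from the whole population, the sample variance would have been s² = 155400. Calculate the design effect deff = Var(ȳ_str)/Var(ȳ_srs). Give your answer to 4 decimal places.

Var(ȳ_str) = Σ Wₕ²(1−fₕ)sₕ²/nₕ with Wₕ = Nₕ/38943:
  West: (19459/38943)²·(1−2813/19459)·118000/2813 = 8.9595021
  Central: (19484/38943)²·(1−1105/19484)·135000/1105 = 28.847799
  → Var(ȳ_str) = 37.807301.
Var(ȳ_srs) = (1 − 3918/38943)·155400/3918 = 35.672646.
deff = 37.807301 / 35.672646 = 1.0598.

1.0598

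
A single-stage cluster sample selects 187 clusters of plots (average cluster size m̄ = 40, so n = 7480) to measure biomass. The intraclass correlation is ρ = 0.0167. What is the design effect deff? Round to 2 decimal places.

deff = 1 + (40 − 1)·0.0167 = 1 + 0.6513 = 1.6513.

1.65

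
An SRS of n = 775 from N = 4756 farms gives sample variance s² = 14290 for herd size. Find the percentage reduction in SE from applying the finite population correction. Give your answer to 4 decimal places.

f = n/N = 775/4756 = 0.16295206.
SE_no-fpc = √(s²/n) = 4.2940319; SE_fpc = √((1−f)s²/n) = 3.9286237.
Ratio = √(1−f) = 0.91490324. Reduction = 100·(1 − 0.91490324) = 8.5097%.

8.5097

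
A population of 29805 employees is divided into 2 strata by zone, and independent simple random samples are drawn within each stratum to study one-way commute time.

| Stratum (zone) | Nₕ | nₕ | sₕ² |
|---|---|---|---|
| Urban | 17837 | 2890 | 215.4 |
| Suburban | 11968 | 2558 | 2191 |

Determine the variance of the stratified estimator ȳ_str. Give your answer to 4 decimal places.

Var(ȳ_str) = Σₕ Wₕ²(1 − fₕ)sₕ²/nₕ with Wₕ = Nₕ/N, N = 29805.
Urban: Wₕ = 0.59845663; term = 0.59845663²·(1 − 0.16202276)·215.4/2890 = 0.022368942.
Suburban: Wₕ = 0.40154337; term = 0.40154337²·(1 − 0.21373663)·2191/2558 = 0.10858624.
Sum = 0.13095518.

0.1310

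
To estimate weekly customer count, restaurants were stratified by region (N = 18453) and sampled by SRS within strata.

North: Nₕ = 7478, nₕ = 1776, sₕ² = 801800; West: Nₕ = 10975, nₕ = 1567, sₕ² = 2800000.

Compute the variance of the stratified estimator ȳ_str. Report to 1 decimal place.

Var(ȳ_str) = Σₕ Wₕ²(1 − fₕ)sₕ²/nₕ with Wₕ = Nₕ/N, N = 18453.
North: Wₕ = 0.40524576; term = 0.40524576²·(1 − 0.23749666)·801800/1776 = 56.53297.
West: Wₕ = 0.59475424; term = 0.59475424²·(1 − 0.14277904)·2800000/1567 = 541.82234.
Sum = 598.35531.

598.4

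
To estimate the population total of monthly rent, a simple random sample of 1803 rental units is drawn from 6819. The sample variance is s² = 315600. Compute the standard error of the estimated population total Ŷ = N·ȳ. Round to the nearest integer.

Var(Ŷ) = N²·Var(ȳ) = N²·(1 − n/N)·s²/n.
f = 1803/6819 = 0.26440827; Var(ȳ) = 0.73559173·315600/1803 = 128.75915.
Var(Ŷ) = 6819² · 128.75915 = 5.9871409 × 10^9.
SE(Ŷ) = √(5.9871409 × 10^9) = 77377.

77377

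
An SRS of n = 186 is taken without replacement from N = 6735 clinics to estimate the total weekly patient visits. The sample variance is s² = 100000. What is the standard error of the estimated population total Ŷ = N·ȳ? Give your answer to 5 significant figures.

153990

Var(Ŷ) = N²·Var(ȳ) = N²·(1 − n/N)·s²/n.
f = 186/6735 = 0.02761693; Var(ȳ) = 0.97238307·100000/186 = 522.7866.
Var(Ŷ) = 6735² · 522.7866 = 2.3713718 × 10^10.
SE(Ŷ) = √(2.3713718 × 10^10) = 153990.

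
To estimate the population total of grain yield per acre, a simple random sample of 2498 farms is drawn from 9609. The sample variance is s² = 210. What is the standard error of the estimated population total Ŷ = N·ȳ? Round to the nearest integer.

2397

Var(Ŷ) = N²·Var(ȳ) = N²·(1 − n/N)·s²/n.
f = 2498/9609 = 0.25996462; Var(ȳ) = 0.74003538·210/2498 = 0.062212742.
Var(Ŷ) = 9609² · 0.062212742 = 5.7442817 × 10^6.
SE(Ŷ) = √(5.7442817 × 10^6) = 2397.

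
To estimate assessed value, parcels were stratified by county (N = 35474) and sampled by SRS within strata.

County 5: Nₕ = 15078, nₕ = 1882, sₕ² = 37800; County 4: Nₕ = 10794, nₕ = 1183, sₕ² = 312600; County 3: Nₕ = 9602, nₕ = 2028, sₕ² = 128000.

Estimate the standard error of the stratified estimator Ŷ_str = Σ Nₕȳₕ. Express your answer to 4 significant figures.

189700

Var(Ŷ_str) = Σₕ Nₕ²(1 − fₕ)sₕ²/nₕ.
County 5: 15078²·(1 − 1882/15078)·37800/1882 = 3.9963013 × 10^9.
County 4: 10794²·(1 − 1183/10794)·312600/1183 = 2.7412915 × 10^10.
County 3: 9602²·(1 − 2028/9602)·128000/2028 = 4.5901727 × 10^9.
Sum = 3.5999389 × 10^10.
SE = √(3.5999389 × 10^10) = 189700.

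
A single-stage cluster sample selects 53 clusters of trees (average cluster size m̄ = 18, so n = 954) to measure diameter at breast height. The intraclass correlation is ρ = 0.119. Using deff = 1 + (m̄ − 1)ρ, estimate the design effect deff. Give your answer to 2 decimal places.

3.02

deff = 1 + (18 − 1)·0.119 = 1 + 2.023 = 3.023.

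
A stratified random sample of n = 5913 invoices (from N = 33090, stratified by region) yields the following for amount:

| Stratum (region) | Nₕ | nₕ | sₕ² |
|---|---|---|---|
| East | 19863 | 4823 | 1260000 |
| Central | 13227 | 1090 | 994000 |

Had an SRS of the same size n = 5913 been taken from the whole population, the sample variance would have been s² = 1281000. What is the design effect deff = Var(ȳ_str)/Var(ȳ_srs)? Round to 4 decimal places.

1.1520

Var(ȳ_str) = Σ Wₕ²(1−fₕ)sₕ²/nₕ with Wₕ = Nₕ/33090:
  East: (19863/33090)²·(1−4823/19863)·1260000/4823 = 71.277495
  Central: (13227/33090)²·(1−1090/13227)·994000/1090 = 133.70236
  → Var(ȳ_str) = 204.97986.
Var(ȳ_srs) = (1 − 5913/33090)·1281000/5913 = 177.9287.
deff = 204.97986 / 177.9287 = 1.1520.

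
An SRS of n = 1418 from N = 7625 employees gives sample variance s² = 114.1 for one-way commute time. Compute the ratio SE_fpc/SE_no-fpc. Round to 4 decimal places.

0.9022

f = n/N = 1418/7625 = 0.18596721.
SE_no-fpc = √(s²/n) = 0.28366432; SE_fpc = √((1−f)s²/n) = 0.25593263.
Ratio = √(1−f) = 0.90223766.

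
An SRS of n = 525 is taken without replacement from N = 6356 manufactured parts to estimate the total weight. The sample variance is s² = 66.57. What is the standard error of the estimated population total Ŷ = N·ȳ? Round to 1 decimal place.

Var(Ŷ) = N²·Var(ȳ) = N²·(1 − n/N)·s²/n.
f = 525/6356 = 0.08259912; Var(ȳ) = 0.91740088·66.57/525 = 0.11632643.
Var(Ŷ) = 6356² · 0.11632643 = 4.6994407 × 10^6.
SE(Ŷ) = √(4.6994407 × 10^6) = 2167.8.

2167.8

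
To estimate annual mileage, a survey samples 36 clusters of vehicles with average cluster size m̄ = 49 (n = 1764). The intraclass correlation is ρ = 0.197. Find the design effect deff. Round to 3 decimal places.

10.456

deff = 1 + (49 − 1)·0.197 = 1 + 9.456 = 10.456.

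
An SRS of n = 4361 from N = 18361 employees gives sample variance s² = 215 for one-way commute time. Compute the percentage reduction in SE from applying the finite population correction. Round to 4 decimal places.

f = n/N = 4361/18361 = 0.23751430.
SE_no-fpc = √(s²/n) = 0.22203743; SE_fpc = √((1−f)s²/n) = 0.19388403.
Ratio = √(1−f) = 0.87320427. Reduction = 100·(1 − 0.87320427) = 12.6796%.

12.6796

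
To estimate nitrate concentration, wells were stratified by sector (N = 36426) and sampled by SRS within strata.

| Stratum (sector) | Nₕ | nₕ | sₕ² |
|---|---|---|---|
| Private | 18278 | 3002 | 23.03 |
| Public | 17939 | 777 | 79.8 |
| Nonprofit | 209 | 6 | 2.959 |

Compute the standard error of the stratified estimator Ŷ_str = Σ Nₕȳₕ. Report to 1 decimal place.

Var(Ŷ_str) = Σₕ Nₕ²(1 − fₕ)sₕ²/nₕ.
Private: 18278²·(1 − 3002/18278)·23.03/3002 = 2.1420104 × 10^6.
Public: 17939²·(1 − 777/17939)·79.8/777 = 3.161899 × 10^7.
Nonprofit: 209²·(1 − 6/209)·2.959/6 = 20923.582.
Sum = 3.3781924 × 10^7.
SE = √(3.3781924 × 10^7) = 5812.2.

5812.2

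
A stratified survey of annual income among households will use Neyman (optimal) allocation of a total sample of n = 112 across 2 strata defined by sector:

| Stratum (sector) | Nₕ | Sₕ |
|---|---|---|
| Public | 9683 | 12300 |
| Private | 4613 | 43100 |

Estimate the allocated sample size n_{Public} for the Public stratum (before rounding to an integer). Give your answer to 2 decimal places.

Neyman allocation: nₕ = n·NₕSₕ / Σⱼ NⱼSⱼ.
Σ NⱼSⱼ = 9683·12300 + 4613·43100 = 3.179212 × 10^8.
n_{Public} = 112·9683·12300 / (3.179212 × 10^8) = 41.96.

41.96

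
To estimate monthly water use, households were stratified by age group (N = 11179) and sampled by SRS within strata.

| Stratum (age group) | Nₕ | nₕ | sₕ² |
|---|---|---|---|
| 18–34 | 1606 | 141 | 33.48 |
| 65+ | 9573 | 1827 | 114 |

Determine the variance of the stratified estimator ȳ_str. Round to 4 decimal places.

0.0415

Var(ȳ_str) = Σₕ Wₕ²(1 − fₕ)sₕ²/nₕ with Wₕ = Nₕ/N, N = 11179.
18–34: Wₕ = 0.14366222; term = 0.14366222²·(1 − 0.08779577)·33.48/141 = 0.0044703712.
65+: Wₕ = 0.85633778; term = 0.85633778²·(1 − 0.19084926)·114/1827 = 0.037024222.
Sum = 0.041494593.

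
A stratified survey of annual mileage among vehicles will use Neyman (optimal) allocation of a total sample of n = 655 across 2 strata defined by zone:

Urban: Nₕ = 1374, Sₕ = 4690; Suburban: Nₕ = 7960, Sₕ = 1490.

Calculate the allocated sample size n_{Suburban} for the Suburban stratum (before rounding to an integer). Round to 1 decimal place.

Neyman allocation: nₕ = n·NₕSₕ / Σⱼ NⱼSⱼ.
Σ NⱼSⱼ = 1374·4690 + 7960·1490 = 1.830446 × 10^7.
n_{Suburban} = 655·7960·1490 / (1.830446 × 10^7) = 424.4.

424.4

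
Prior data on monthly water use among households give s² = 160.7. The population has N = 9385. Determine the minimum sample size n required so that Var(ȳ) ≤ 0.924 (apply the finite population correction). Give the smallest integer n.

171

Without fpc, n₀ = s²/D = 160.7/0.924 = 173.9177.
With fpc, (1 − n/N)·s²/n ≤ D requires n ≥ n₀/(1 + n₀/N) = 173.9177/(1 + 173.9177/9385) = 170.7534.
Rounding up, n = 171.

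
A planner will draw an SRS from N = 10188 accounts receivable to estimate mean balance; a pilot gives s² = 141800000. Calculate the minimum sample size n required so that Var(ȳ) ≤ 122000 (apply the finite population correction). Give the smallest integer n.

Without fpc, n₀ = s²/D = 141800000/122000 = 1162.2951.
With fpc, (1 − n/N)·s²/n ≤ D requires n ≥ n₀/(1 + n₀/N) = 1162.2951/(1 + 1162.2951/10188) = 1043.2735.
Rounding up, n = 1044.

1044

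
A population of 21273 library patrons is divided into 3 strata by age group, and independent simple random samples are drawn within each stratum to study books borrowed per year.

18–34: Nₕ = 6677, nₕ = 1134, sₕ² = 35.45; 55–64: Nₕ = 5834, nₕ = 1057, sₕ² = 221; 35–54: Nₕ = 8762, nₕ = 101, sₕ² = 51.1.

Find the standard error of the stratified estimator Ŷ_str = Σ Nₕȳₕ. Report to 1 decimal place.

Var(Ŷ_str) = Σₕ Nₕ²(1 − fₕ)sₕ²/nₕ.
18–34: 6677²·(1 − 1134/6677)·35.45/1134 = 1.1569896 × 10^6.
55–64: 5834²·(1 − 1057/5834)·221/1057 = 5.8269186 × 10^6.
35–54: 8762²·(1 − 101/8762)·51.1/101 = 3.8394659 × 10^7.
Sum = 4.5378567 × 10^7.
SE = √(4.5378567 × 10^7) = 6736.4.

6736.4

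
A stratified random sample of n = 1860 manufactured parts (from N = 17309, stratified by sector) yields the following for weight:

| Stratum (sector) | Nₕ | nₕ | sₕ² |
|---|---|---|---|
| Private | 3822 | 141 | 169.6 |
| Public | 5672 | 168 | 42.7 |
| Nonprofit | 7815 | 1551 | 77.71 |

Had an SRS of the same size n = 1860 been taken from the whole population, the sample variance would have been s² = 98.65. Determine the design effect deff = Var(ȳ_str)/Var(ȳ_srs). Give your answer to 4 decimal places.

Var(ȳ_str) = Σ Wₕ²(1−fₕ)sₕ²/nₕ with Wₕ = Nₕ/17309:
  Private: (3822/17309)²·(1−141/3822)·169.6/141 = 0.056483198
  Public: (5672/17309)²·(1−168/5672)·42.7/168 = 0.026484348
  Nonprofit: (7815/17309)²·(1−1551/7815)·77.71/1551 = 0.0081865682
  → Var(ȳ_str) = 0.091154114.
Var(ȳ_srs) = (1 − 1860/17309)·98.65/1860 = 0.047338287.
deff = 0.091154114 / 0.047338287 = 1.9256.

1.9256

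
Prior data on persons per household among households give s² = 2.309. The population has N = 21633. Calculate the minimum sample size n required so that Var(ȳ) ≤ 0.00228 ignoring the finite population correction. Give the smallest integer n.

Without fpc, n₀ = s²/D = 2.309/0.00228 = 1012.7193.
Rounding up, n = 1013.

1013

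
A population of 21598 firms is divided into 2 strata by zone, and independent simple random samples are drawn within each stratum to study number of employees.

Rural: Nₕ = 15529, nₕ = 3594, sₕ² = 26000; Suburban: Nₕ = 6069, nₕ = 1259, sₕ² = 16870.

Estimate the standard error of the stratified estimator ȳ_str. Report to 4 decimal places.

1.9269

Var(ȳ_str) = Σₕ Wₕ²(1 − fₕ)sₕ²/nₕ with Wₕ = Nₕ/N, N = 21598.
Rural: Wₕ = 0.71900176; term = 0.71900176²·(1 − 0.23143795)·26000/3594 = 2.8743134.
Suburban: Wₕ = 0.28099824; term = 0.28099824²·(1 − 0.20744768)·16870/1259 = 0.83854137.
Sum = 3.7128548.
SE = √(3.7128548) = 1.9269.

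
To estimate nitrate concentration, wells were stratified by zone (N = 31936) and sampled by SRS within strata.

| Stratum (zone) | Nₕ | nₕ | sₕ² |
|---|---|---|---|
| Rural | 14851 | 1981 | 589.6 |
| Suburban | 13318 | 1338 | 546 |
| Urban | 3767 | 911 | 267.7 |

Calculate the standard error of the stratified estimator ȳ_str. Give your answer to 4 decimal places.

Var(ȳ_str) = Σₕ Wₕ²(1 − fₕ)sₕ²/nₕ with Wₕ = Nₕ/N, N = 31936.
Rural: Wₕ = 0.46502380; term = 0.46502380²·(1 − 0.13339169)·589.6/1981 = 0.055775851.
Suburban: Wₕ = 0.41702154; term = 0.41702154²·(1 − 0.10046554)·546/1338 = 0.063836831.
Urban: Wₕ = 0.11795466; term = 0.11795466²·(1 − 0.24183701)·267.7/911 = 0.0030997222.
Sum = 0.1227124.
SE = √(0.1227124) = 0.3503.

0.3503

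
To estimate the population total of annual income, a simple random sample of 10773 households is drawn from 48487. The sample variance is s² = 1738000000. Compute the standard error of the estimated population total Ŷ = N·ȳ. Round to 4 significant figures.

1.718 × 10^7

Var(Ŷ) = N²·Var(ȳ) = N²·(1 − n/N)·s²/n.
f = 10773/48487 = 0.22218327; Var(ȳ) = 0.77781673·1738000000/10773 = 125484.59.
Var(Ŷ) = 48487² · 125484.59 = 2.9501291 × 10^14.
SE(Ŷ) = √(2.9501291 × 10^14) = 1.718 × 10^7.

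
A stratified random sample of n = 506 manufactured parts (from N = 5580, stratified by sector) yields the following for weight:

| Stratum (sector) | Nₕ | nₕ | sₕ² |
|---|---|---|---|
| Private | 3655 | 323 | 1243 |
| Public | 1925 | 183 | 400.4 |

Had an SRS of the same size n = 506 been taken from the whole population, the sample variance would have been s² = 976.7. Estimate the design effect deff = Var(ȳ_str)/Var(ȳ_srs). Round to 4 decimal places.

Var(ȳ_str) = Σ Wₕ²(1−fₕ)sₕ²/nₕ with Wₕ = Nₕ/5580:
  Private: (3655/5580)²·(1−323/3655)·1243/323 = 1.5051944
  Public: (1925/5580)²·(1−183/1925)·400.4/183 = 0.23564242
  → Var(ȳ_str) = 1.7408368.
Var(ȳ_srs) = (1 − 506/5580)·976.7/506 = 1.7552013.
deff = 1.7408368 / 1.7552013 = 0.9918.

0.9918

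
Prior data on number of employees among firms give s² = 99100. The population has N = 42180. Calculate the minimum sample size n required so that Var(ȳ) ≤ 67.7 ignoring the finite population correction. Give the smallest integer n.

1464

Without fpc, n₀ = s²/D = 99100/67.7 = 1463.8109.
Rounding up, n = 1464.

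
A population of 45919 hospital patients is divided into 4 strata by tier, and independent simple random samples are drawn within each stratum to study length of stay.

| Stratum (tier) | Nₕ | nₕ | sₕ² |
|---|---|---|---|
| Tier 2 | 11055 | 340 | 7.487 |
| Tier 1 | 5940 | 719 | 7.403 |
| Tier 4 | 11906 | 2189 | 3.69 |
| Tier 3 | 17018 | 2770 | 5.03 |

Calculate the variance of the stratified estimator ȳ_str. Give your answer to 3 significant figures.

0.00169

Var(ȳ_str) = Σₕ Wₕ²(1 − fₕ)sₕ²/nₕ with Wₕ = Nₕ/N, N = 45919.
Tier 2: Wₕ = 0.24075002; term = 0.24075002²·(1 − 0.03075531)·7.487/340 = 0.0012370721.
Tier 1: Wₕ = 0.12935822; term = 0.12935822²·(1 − 0.12104377)·7.403/719 = 1.5143775 × 10^-4.
Tier 4: Wₕ = 0.25928265; term = 0.25928265²·(1 − 0.18385688)·3.69/2189 = 9.24898 × 10^-5.
Tier 3: Wₕ = 0.37060912; term = 0.37060912²·(1 − 0.16276883)·5.03/2770 = 2.0881697 × 10^-4.
Sum = 0.0016898166.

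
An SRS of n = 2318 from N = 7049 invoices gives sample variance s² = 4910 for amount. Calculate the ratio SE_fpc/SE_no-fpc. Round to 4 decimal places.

0.8192

f = n/N = 2318/7049 = 0.32884097.
SE_no-fpc = √(s²/n) = 1.4554056; SE_fpc = √((1−f)s²/n) = 1.1923308.
Ratio = √(1−f) = 0.81924296.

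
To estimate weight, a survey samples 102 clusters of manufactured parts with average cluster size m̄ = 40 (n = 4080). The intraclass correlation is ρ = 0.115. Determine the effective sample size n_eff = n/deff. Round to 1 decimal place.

deff = 1 + (40 − 1)·0.115 = 1 + 4.485 = 5.485.
n_eff = 4080 / 5.485 = 743.8.

743.8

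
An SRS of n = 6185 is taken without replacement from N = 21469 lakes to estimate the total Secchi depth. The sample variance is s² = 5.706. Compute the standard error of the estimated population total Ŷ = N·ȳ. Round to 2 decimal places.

550.20

Var(Ŷ) = N²·Var(ȳ) = N²·(1 − n/N)·s²/n.
f = 6185/21469 = 0.28808980; Var(ȳ) = 0.71191020·5.706/6185 = 6.56776 × 10^-4.
Var(Ŷ) = 21469² · (6.56776 × 10^-4) = 302719.85.
SE(Ŷ) = √(302719.85) = 550.20.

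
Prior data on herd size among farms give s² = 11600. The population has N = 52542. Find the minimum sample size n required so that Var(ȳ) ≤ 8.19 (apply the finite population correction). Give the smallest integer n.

1380

Without fpc, n₀ = s²/D = 11600/8.19 = 1416.3614.
With fpc, (1 − n/N)·s²/n ≤ D requires n ≥ n₀/(1 + n₀/N) = 1416.3614/(1 + 1416.3614/52542) = 1379.1831.
Rounding up, n = 1380.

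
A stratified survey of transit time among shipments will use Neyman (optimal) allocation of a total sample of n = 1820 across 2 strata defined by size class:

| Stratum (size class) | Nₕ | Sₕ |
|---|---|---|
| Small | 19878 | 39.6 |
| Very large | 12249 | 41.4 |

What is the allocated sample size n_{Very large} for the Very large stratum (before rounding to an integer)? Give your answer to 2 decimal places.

713.09

Neyman allocation: nₕ = n·NₕSₕ / Σⱼ NⱼSⱼ.
Σ NⱼSⱼ = 19878·39.6 + 12249·41.4 = 1.2942774 × 10^6.
n_{Very large} = 1820·12249·41.4 / (1.2942774 × 10^6) = 713.09.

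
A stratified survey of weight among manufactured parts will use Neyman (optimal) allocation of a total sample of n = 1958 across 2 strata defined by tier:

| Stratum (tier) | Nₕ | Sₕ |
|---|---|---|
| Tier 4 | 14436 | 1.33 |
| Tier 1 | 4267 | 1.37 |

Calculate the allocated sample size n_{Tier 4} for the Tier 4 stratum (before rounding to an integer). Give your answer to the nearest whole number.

Neyman allocation: nₕ = n·NₕSₕ / Σⱼ NⱼSⱼ.
Σ NⱼSⱼ = 14436·1.33 + 4267·1.37 = 25045.67.
n_{Tier 4} = 1958·14436·1.33 / 25045.67 = 1501.

1501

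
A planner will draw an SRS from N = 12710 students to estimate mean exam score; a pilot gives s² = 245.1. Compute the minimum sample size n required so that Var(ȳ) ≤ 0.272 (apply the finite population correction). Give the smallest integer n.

842

Without fpc, n₀ = s²/D = 245.1/0.272 = 901.1029.
With fpc, (1 − n/N)·s²/n ≤ D requires n ≥ n₀/(1 + n₀/N) = 901.1029/(1 + 901.1029/12710) = 841.4467.
Rounding up, n = 842.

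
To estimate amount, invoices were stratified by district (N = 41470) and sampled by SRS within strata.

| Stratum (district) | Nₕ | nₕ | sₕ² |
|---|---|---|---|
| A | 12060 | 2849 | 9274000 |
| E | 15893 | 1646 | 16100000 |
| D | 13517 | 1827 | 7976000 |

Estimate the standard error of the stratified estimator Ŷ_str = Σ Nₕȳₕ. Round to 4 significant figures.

1.807 × 10^6

Var(Ŷ_str) = Σₕ Nₕ²(1 − fₕ)sₕ²/nₕ.
A: 12060²·(1 − 2849/12060)·9274000/2849 = 3.6160026 × 10^11.
E: 15893²·(1 − 1646/15893)·16100000/1646 = 2.2147533 × 10^12.
D: 13517²·(1 − 1827/13517)·7976000/1827 = 6.8982896 × 10^11.
Sum = 3.2661825 × 10^12.
SE = √(3.2661825 × 10^12) = 1.807 × 10^6.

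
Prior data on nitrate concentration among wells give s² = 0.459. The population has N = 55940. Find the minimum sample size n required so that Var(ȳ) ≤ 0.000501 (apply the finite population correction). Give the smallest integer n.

902

Without fpc, n₀ = s²/D = 0.459/0.000501 = 916.1677.
With fpc, (1 − n/N)·s²/n ≤ D requires n ≥ n₀/(1 + n₀/N) = 916.1677/(1 + 916.1677/55940) = 901.4048.
Rounding up, n = 902.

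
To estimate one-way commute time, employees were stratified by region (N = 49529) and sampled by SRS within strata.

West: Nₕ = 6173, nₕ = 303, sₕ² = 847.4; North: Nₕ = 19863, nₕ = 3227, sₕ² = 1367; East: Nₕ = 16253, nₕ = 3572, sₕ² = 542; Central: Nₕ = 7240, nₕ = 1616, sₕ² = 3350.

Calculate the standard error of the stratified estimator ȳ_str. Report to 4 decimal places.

Var(ȳ_str) = Σₕ Wₕ²(1 − fₕ)sₕ²/nₕ with Wₕ = Nₕ/N, N = 49529.
West: Wₕ = 0.12463405; term = 0.12463405²·(1 − 0.04908472)·847.4/303 = 0.041310561.
North: Wₕ = 0.40103778; term = 0.40103778²·(1 − 0.16246287)·1367/3227 = 0.057061631.
East: Wₕ = 0.32815118; term = 0.32815118²·(1 − 0.21977481)·542/3572 = 0.012748402.
Central: Wₕ = 0.14617699; term = 0.14617699²·(1 − 0.22320442)·3350/1616 = 0.034408696.
Sum = 0.14552929.
SE = √(0.14552929) = 0.3815.

0.3815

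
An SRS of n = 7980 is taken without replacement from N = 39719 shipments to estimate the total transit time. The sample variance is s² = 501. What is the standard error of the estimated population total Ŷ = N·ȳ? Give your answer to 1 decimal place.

Var(Ŷ) = N²·Var(ȳ) = N²·(1 − n/N)·s²/n.
f = 7980/39719 = 0.20091140; Var(ȳ) = 0.79908860·501/7980 = 0.050168344.
Var(Ŷ) = 39719² · 0.050168344 = 7.9145527 × 10^7.
SE(Ŷ) = √(7.9145527 × 10^7) = 8896.4.

8896.4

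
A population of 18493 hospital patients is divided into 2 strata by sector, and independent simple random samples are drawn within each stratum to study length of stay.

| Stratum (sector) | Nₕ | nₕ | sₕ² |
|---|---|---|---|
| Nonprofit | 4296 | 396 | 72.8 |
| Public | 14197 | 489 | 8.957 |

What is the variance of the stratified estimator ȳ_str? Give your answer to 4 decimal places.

Var(ȳ_str) = Σₕ Wₕ²(1 − fₕ)sₕ²/nₕ with Wₕ = Nₕ/N, N = 18493.
Nonprofit: Wₕ = 0.23230412; term = 0.23230412²·(1 − 0.09217877)·72.8/396 = 0.0090063814.
Public: Wₕ = 0.76769588; term = 0.76769588²·(1 − 0.03444390)·8.957/489 = 0.010423406.
Sum = 0.019429787.

0.0194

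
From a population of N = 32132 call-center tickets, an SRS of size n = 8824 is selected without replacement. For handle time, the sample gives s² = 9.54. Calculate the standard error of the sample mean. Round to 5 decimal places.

Under SRS without replacement, Var(ȳ) = (1 − f)·s²/n with f = n/N = 8824/32132 = 0.27461720.
Var(ȳ) = (1 − 0.27461720)·9.54/8824 = 0.72538280·0.0010811423 = 7.8424205 × 10^-4.
SE(ȳ) = √(7.8424205 × 10^-4) = 0.02800.

0.02800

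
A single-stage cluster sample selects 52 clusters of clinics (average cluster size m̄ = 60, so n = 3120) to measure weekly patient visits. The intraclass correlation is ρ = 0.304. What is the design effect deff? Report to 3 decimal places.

18.936

deff = 1 + (60 − 1)·0.304 = 1 + 17.936 = 18.936.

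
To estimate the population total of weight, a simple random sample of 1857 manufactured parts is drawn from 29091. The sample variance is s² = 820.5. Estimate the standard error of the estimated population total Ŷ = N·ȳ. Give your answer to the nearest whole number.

Var(Ŷ) = N²·Var(ȳ) = N²·(1 − n/N)·s²/n.
f = 1857/29091 = 0.06383418; Var(ȳ) = 0.93616582·820.5/1857 = 0.41363708.
Var(Ŷ) = 29091² · 0.41363708 = 3.5005539 × 10^8.
SE(Ŷ) = √(3.5005539 × 10^8) = 18710.

18710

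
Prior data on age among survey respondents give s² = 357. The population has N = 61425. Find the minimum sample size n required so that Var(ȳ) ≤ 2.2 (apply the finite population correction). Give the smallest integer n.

162

Without fpc, n₀ = s²/D = 357/2.2 = 162.2727.
With fpc, (1 − n/N)·s²/n ≤ D requires n ≥ n₀/(1 + n₀/N) = 162.2727/(1 + 162.2727/61425) = 161.8451.
Rounding up, n = 162.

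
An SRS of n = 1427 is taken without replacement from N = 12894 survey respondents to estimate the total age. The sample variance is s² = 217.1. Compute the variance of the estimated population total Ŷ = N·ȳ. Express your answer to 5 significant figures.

Var(Ŷ) = N²·Var(ȳ) = N²·(1 − n/N)·s²/n.
f = 1427/12894 = 0.11067163; Var(ȳ) = 0.88932837·217.1/1427 = 0.13530006.
Var(Ŷ) = 12894² · 0.13530006 = 2.2494343 × 10^7.

2.2494 × 10^7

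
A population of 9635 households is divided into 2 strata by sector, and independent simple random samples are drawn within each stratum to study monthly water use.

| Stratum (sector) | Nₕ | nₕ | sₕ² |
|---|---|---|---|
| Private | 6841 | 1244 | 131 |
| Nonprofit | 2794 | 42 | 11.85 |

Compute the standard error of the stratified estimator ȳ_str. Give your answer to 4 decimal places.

Var(ȳ_str) = Σₕ Wₕ²(1 − fₕ)sₕ²/nₕ with Wₕ = Nₕ/N, N = 9635.
Private: Wₕ = 0.71001557; term = 0.71001557²·(1 − 0.18184476)·131/1244 = 0.043433255.
Nonprofit: Wₕ = 0.28998443; term = 0.28998443²·(1 − 0.01503221)·11.85/42 = 0.023369017.
Sum = 0.066802272.
SE = √(0.066802272) = 0.2585.

0.2585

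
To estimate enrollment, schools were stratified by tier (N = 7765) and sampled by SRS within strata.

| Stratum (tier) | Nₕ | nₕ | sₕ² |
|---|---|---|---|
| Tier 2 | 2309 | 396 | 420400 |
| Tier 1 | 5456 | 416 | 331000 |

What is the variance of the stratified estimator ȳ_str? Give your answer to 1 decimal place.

440.6

Var(ȳ_str) = Σₕ Wₕ²(1 − fₕ)sₕ²/nₕ with Wₕ = Nₕ/N, N = 7765.
Tier 2: Wₕ = 0.29735995; term = 0.29735995²·(1 − 0.17150282)·420400/396 = 77.772042.
Tier 1: Wₕ = 0.70264005; term = 0.70264005²·(1 − 0.07624633)·331000/416 = 362.87466.
Sum = 440.6467.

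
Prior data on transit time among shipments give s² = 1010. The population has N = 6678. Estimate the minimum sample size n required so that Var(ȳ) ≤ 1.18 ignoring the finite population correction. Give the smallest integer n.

856

Without fpc, n₀ = s²/D = 1010/1.18 = 855.9322.
Rounding up, n = 856.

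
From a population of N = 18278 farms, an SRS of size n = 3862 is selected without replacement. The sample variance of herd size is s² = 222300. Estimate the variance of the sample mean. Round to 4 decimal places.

45.3987

Under SRS without replacement, Var(ȳ) = (1 − f)·s²/n with f = n/N = 3862/18278 = 0.21129226.
Var(ȳ) = (1 − 0.21129226)·222300/3862 = 0.78870774·57.560849 = 45.398687.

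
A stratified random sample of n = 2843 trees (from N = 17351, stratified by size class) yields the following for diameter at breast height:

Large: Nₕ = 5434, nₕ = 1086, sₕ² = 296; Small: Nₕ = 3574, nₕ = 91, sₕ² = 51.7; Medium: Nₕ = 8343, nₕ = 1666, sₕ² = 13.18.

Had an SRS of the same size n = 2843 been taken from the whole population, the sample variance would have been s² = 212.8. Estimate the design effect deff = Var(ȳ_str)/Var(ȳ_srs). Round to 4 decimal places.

0.7405

Var(ȳ_str) = Σ Wₕ²(1−fₕ)sₕ²/nₕ with Wₕ = Nₕ/17351:
  Large: (5434/17351)²·(1−1086/5434)·296/1086 = 0.021390554
  Small: (3574/17351)²·(1−91/3574)·51.7/91 = 0.02349136
  Medium: (8343/17351)²·(1−1666/8343)·13.18/1666 = 0.0014638447
  → Var(ȳ_str) = 0.046345759.
Var(ȳ_srs) = (1 − 2843/17351)·212.8/2843 = 0.062586087.
deff = 0.046345759 / 0.062586087 = 0.7405.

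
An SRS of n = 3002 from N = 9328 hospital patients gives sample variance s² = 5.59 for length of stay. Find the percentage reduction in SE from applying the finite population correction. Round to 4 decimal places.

f = n/N = 3002/9328 = 0.32182676.
SE_no-fpc = √(s²/n) = 0.043151963; SE_fpc = √((1−f)s²/n) = 0.035536192.
Ratio = √(1−f) = 0.82351275. Reduction = 100·(1 − 0.82351275) = 17.6487%.

17.6487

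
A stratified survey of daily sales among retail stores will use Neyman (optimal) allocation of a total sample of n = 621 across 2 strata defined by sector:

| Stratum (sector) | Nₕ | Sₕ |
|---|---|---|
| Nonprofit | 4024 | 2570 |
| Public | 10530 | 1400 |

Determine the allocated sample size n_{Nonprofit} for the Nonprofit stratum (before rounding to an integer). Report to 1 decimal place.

256.0

Neyman allocation: nₕ = n·NₕSₕ / Σⱼ NⱼSⱼ.
Σ NⱼSⱼ = 4024·2570 + 10530·1400 = 2.508368 × 10^7.
n_{Nonprofit} = 621·4024·2570 / (2.508368 × 10^7) = 256.0.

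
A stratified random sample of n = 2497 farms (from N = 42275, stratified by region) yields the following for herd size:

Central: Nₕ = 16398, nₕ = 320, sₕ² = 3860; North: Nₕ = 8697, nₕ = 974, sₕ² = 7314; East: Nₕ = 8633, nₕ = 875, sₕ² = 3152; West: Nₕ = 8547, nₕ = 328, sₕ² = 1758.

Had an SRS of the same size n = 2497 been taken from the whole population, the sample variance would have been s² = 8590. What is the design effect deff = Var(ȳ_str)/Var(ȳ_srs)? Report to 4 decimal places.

0.7437

Var(ȳ_str) = Σ Wₕ²(1−fₕ)sₕ²/nₕ with Wₕ = Nₕ/42275:
  Central: (16398/42275)²·(1−320/16398)·3860/320 = 1.7794795
  North: (8697/42275)²·(1−974/8697)·7314/974 = 0.28221772
  East: (8633/42275)²·(1−875/8633)·3152/875 = 0.13499648
  West: (8547/42275)²·(1−328/8547)·1758/328 = 0.21067378
  → Var(ȳ_str) = 2.4073675.
Var(ȳ_srs) = (1 − 2497/42275)·8590/2497 = 3.2369348.
deff = 2.4073675 / 3.2369348 = 0.7437.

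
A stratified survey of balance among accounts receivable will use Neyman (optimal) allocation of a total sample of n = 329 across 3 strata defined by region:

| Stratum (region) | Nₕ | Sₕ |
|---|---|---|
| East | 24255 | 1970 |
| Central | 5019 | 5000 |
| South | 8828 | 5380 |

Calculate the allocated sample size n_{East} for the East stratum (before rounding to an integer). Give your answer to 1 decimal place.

130.6

Neyman allocation: nₕ = n·NₕSₕ / Σⱼ NⱼSⱼ.
Σ NⱼSⱼ = 24255·1970 + 5019·5000 + 8828·5380 = 1.2037199 × 10^8.
n_{East} = 329·24255·1970 / (1.2037199 × 10^8) = 130.6.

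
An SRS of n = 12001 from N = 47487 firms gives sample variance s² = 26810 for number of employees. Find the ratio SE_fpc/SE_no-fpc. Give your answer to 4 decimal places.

f = n/N = 12001/47487 = 0.25272180.
SE_no-fpc = √(s²/n) = 1.4946506; SE_fpc = √((1−f)s²/n) = 1.2920545.
Ratio = √(1−f) = 0.86445254.

0.8645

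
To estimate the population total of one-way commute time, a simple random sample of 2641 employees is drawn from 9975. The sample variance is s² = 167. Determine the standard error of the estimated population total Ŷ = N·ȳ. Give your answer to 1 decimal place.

Var(Ŷ) = N²·Var(ȳ) = N²·(1 − n/N)·s²/n.
f = 2641/9975 = 0.26476190; Var(ȳ) = 0.73523810·167/2641 = 0.046491769.
Var(Ŷ) = 9975² · 0.046491769 = 4.6259601 × 10^6.
SE(Ŷ) = √(4.6259601 × 10^6) = 2150.8.

2150.8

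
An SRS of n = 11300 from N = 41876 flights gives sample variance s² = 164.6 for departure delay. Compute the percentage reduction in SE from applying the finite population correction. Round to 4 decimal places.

f = n/N = 11300/41876 = 0.26984430.
SE_no-fpc = √(s²/n) = 0.12069122; SE_fpc = √((1−f)s²/n) = 0.10312962.
Ratio = √(1−f) = 0.85449148. Reduction = 100·(1 − 0.85449148) = 14.5509%.

14.5509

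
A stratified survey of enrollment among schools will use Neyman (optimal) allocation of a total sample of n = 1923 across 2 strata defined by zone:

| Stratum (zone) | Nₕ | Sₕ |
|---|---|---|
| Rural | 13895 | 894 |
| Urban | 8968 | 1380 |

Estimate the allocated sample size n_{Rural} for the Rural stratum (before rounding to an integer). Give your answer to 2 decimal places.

Neyman allocation: nₕ = n·NₕSₕ / Σⱼ NⱼSⱼ.
Σ NⱼSⱼ = 13895·894 + 8968·1380 = 2.479797 × 10^7.
n_{Rural} = 1923·13895·894 / (2.479797 × 10^7) = 963.29.

963.29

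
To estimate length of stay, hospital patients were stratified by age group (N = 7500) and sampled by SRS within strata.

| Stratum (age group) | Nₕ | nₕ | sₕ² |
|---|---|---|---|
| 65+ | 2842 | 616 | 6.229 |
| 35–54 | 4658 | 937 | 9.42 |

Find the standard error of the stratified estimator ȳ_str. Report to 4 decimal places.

0.0651

Var(ȳ_str) = Σₕ Wₕ²(1 − fₕ)sₕ²/nₕ with Wₕ = Nₕ/N, N = 7500.
65+: Wₕ = 0.37893333; term = 0.37893333²·(1 − 0.21674877)·6.229/616 = 0.0011372719.
35–54: Wₕ = 0.62106667; term = 0.62106667²·(1 − 0.20115930)·9.42/937 = 0.0030977612.
Sum = 0.0042350331.
SE = √(0.0042350331) = 0.0651.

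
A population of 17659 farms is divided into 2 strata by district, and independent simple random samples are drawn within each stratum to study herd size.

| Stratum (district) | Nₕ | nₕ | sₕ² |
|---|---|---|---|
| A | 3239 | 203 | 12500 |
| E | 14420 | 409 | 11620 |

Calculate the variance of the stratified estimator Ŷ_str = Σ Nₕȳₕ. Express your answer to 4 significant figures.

6.346 × 10^9

Var(Ŷ_str) = Σₕ Nₕ²(1 − fₕ)sₕ²/nₕ.
A: 3239²·(1 − 203/3239)·12500/203 = 6.0551749 × 10^8.
E: 14420²·(1 − 409/14420)·11620/409 = 5.7400703 × 10^9.
Sum = 6.3455878 × 10^9.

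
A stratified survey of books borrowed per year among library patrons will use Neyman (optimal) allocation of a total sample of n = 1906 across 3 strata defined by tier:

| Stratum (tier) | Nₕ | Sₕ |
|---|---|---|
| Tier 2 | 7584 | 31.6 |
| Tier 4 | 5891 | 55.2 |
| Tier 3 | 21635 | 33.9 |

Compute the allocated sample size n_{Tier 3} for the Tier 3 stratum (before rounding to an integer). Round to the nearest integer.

Neyman allocation: nₕ = n·NₕSₕ / Σⱼ NⱼSⱼ.
Σ NⱼSⱼ = 7584·31.6 + 5891·55.2 + 21635·33.9 = 1.2982641 × 10^6.
n_{Tier 3} = 1906·21635·33.9 / (1.2982641 × 10^6) = 1077.

1077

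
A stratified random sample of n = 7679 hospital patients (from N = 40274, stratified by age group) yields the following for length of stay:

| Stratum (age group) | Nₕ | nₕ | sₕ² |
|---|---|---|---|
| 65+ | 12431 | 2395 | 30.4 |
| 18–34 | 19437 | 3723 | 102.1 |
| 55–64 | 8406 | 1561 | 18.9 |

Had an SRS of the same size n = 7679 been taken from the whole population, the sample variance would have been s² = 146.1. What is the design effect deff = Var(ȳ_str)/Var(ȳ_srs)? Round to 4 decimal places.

0.4267

Var(ȳ_str) = Σ Wₕ²(1−fₕ)sₕ²/nₕ with Wₕ = Nₕ/40274:
  65+: (12431/40274)²·(1−2395/12431)·30.4/2395 = 9.7630442 × 10^-4
  18–34: (19437/40274)²·(1−3723/19437)·102.1/3723 = 0.0051641537
  55–64: (8406/40274)²·(1−1561/8406)·18.9/1561 = 4.2950894 × 10^-4
  → Var(ȳ_str) = 0.0065699671.
Var(ȳ_srs) = (1 − 7679/40274)·146.1/7679 = 0.015398264.
deff = 0.0065699671 / 0.015398264 = 0.4267.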